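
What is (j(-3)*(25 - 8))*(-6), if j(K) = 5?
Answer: -510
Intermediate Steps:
(j(-3)*(25 - 8))*(-6) = (5*(25 - 8))*(-6) = (5*17)*(-6) = 85*(-6) = -510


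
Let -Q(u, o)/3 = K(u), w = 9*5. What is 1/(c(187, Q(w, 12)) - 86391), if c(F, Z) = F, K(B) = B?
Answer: -1/86204 ≈ -1.1600e-5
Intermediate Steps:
w = 45
Q(u, o) = -3*u
1/(c(187, Q(w, 12)) - 86391) = 1/(187 - 86391) = 1/(-86204) = -1/86204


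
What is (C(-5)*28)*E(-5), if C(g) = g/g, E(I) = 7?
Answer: 196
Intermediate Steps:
C(g) = 1
(C(-5)*28)*E(-5) = (1*28)*7 = 28*7 = 196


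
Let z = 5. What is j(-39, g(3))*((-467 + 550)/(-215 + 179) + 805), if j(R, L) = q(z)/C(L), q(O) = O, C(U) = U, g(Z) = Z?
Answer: 144485/108 ≈ 1337.8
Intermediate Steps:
j(R, L) = 5/L
j(-39, g(3))*((-467 + 550)/(-215 + 179) + 805) = (5/3)*((-467 + 550)/(-215 + 179) + 805) = (5*(⅓))*(83/(-36) + 805) = 5*(83*(-1/36) + 805)/3 = 5*(-83/36 + 805)/3 = (5/3)*(28897/36) = 144485/108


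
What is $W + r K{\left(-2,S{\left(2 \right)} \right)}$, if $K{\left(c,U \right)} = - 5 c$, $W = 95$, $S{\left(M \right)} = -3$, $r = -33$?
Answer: $-235$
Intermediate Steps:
$W + r K{\left(-2,S{\left(2 \right)} \right)} = 95 - 33 \left(\left(-5\right) \left(-2\right)\right) = 95 - 330 = -235$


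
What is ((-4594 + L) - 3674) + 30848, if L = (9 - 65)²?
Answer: 25716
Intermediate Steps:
L = 3136 (L = (-56)² = 3136)
((-4594 + L) - 3674) + 30848 = ((-4594 + 3136) - 3674) + 30848 = (-1458 - 3674) + 30848 = -5132 + 30848 = 25716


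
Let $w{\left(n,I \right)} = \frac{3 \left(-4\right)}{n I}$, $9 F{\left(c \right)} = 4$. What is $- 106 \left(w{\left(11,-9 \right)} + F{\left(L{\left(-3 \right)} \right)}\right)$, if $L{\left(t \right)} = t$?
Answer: $- \frac{5936}{99} \approx -59.96$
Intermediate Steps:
$F{\left(c \right)} = \frac{4}{9}$ ($F{\left(c \right)} = \frac{1}{9} \cdot 4 = \frac{4}{9}$)
$w{\left(n,I \right)} = - \frac{12}{I n}$
$- 106 \left(w{\left(11,-9 \right)} + F{\left(L{\left(-3 \right)} \right)}\right) = - 106 \left(- \frac{12}{\left(-9\right) 11} + \frac{4}{9}\right) = - 106 \left(\left(-12\right) \left(- \frac{1}{9}\right) \frac{1}{11} + \frac{4}{9}\right) = - 106 \left(\frac{4}{33} + \frac{4}{9}\right) = \left(-106\right) \frac{56}{99} = - \frac{5936}{99}$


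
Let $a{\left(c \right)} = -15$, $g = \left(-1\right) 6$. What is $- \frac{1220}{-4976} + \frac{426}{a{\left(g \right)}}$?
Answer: $- \frac{175123}{6220} \approx -28.155$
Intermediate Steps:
$g = -6$
$- \frac{1220}{-4976} + \frac{426}{a{\left(g \right)}} = - \frac{1220}{-4976} + \frac{426}{-15} = \left(-1220\right) \left(- \frac{1}{4976}\right) + 426 \left(- \frac{1}{15}\right) = \frac{305}{1244} - \frac{142}{5} = - \frac{175123}{6220}$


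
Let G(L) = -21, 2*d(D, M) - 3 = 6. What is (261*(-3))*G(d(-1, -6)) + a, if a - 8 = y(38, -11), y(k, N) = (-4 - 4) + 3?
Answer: 16446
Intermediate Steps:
y(k, N) = -5 (y(k, N) = -8 + 3 = -5)
a = 3 (a = 8 - 5 = 3)
d(D, M) = 9/2 (d(D, M) = 3/2 + (½)*6 = 3/2 + 3 = 9/2)
(261*(-3))*G(d(-1, -6)) + a = (261*(-3))*(-21) + 3 = -783*(-21) + 3 = 16443 + 3 = 16446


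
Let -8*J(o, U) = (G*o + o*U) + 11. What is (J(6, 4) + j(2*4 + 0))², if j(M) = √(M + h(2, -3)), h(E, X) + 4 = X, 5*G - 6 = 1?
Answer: 31329/1600 ≈ 19.581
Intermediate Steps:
G = 7/5 (G = 6/5 + (⅕)*1 = 6/5 + ⅕ = 7/5 ≈ 1.4000)
h(E, X) = -4 + X
J(o, U) = -11/8 - 7*o/40 - U*o/8 (J(o, U) = -((7*o/5 + o*U) + 11)/8 = -((7*o/5 + U*o) + 11)/8 = -(11 + 7*o/5 + U*o)/8 = -11/8 - 7*o/40 - U*o/8)
j(M) = √(-7 + M) (j(M) = √(M + (-4 - 3)) = √(M - 7) = √(-7 + M))
(J(6, 4) + j(2*4 + 0))² = ((-11/8 - 7/40*6 - ⅛*4*6) + √(-7 + (2*4 + 0)))² = ((-11/8 - 21/20 - 3) + √(-7 + (8 + 0)))² = (-217/40 + √(-7 + 8))² = (-217/40 + √1)² = (-217/40 + 1)² = (-177/40)² = 31329/1600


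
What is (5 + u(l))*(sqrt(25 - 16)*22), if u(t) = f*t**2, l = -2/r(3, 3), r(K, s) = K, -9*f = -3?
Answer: 3058/9 ≈ 339.78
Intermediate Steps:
f = 1/3 (f = -1/9*(-3) = 1/3 ≈ 0.33333)
l = -2/3 ≈ -0.66667
u(t) = t**2/3
(5 + u(l))*(sqrt(25 - 16)*22) = (5 + (-2/3)**2/3)*(sqrt(25 - 16)*22) = (5 + (1/3)*(4/9))*(sqrt(9)*22) = (5 + 4/27)*(3*22) = (139/27)*66 = 3058/9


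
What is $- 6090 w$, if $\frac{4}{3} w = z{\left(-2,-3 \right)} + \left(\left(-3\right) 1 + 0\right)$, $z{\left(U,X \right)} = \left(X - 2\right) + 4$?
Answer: $18270$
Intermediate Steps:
$z{\left(U,X \right)} = 2 + X$ ($z{\left(U,X \right)} = \left(-2 + X\right) + 4 = 2 + X$)
$w = -3$ ($w = \frac{3 \left(\left(2 - 3\right) + \left(\left(-3\right) 1 + 0\right)\right)}{4} = \frac{3 \left(-1 + \left(-3 + 0\right)\right)}{4} = \frac{3 \left(-1 - 3\right)}{4} = \frac{3}{4} \left(-4\right) = -3$)
$- 6090 w = \left(-6090\right) \left(-3\right) = 18270$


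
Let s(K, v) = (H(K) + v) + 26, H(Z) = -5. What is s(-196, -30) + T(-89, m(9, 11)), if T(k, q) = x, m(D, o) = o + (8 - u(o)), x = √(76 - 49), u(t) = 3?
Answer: -9 + 3*√3 ≈ -3.8038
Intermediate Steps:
x = 3*√3 (x = √27 = 3*√3 ≈ 5.1962)
s(K, v) = 21 + v (s(K, v) = (-5 + v) + 26 = 21 + v)
m(D, o) = 5 + o (m(D, o) = o + (8 - 1*3) = o + (8 - 3) = o + 5 = 5 + o)
T(k, q) = 3*√3
s(-196, -30) + T(-89, m(9, 11)) = (21 - 30) + 3*√3 = -9 + 3*√3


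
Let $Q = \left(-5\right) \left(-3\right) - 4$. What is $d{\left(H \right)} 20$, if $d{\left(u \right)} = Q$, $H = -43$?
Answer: $220$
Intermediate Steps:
$Q = 11$ ($Q = 15 - 4 = 11$)
$d{\left(u \right)} = 11$
$d{\left(H \right)} 20 = 11 \cdot 20 = 220$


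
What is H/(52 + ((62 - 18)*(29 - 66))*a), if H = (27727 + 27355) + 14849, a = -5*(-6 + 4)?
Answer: -69931/16228 ≈ -4.3093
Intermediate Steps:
a = 10 (a = -5*(-2) = 10)
H = 69931 (H = 55082 + 14849 = 69931)
H/(52 + ((62 - 18)*(29 - 66))*a) = 69931/(52 + ((62 - 18)*(29 - 66))*10) = 69931/(52 + (44*(-37))*10) = 69931/(52 - 1628*10) = 69931/(52 - 16280) = 69931/(-16228) = 69931*(-1/16228) = -69931/16228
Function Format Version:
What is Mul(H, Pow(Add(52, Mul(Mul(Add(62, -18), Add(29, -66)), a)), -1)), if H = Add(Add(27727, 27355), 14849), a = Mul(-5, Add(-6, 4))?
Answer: Rational(-69931, 16228) ≈ -4.3093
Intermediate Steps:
a = 10 (a = Mul(-5, -2) = 10)
H = 69931 (H = Add(55082, 14849) = 69931)
Mul(H, Pow(Add(52, Mul(Mul(Add(62, -18), Add(29, -66)), a)), -1)) = Mul(69931, Pow(Add(52, Mul(Mul(Add(62, -18), Add(29, -66)), 10)), -1)) = Mul(69931, Pow(Add(52, Mul(Mul(44, -37), 10)), -1)) = Mul(69931, Pow(Add(52, Mul(-1628, 10)), -1)) = Mul(69931, Pow(Add(52, -16280), -1)) = Mul(69931, Pow(-16228, -1)) = Mul(69931, Rational(-1, 16228)) = Rational(-69931, 16228)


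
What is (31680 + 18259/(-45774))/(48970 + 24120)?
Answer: 1450102061/3345621660 ≈ 0.43343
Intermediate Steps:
(31680 + 18259/(-45774))/(48970 + 24120) = (31680 + 18259*(-1/45774))/73090 = (31680 - 18259/45774)*(1/73090) = (1450102061/45774)*(1/73090) = 1450102061/3345621660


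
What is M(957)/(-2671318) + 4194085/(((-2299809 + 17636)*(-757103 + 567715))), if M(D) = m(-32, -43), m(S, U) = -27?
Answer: 11436785808689/577293430928241716 ≈ 1.9811e-5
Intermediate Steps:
M(D) = -27
M(957)/(-2671318) + 4194085/(((-2299809 + 17636)*(-757103 + 567715))) = -27/(-2671318) + 4194085/(((-2299809 + 17636)*(-757103 + 567715))) = -27*(-1/2671318) + 4194085/((-2282173*(-189388))) = 27/2671318 + 4194085/432216180124 = 11436785808689/577293430928241716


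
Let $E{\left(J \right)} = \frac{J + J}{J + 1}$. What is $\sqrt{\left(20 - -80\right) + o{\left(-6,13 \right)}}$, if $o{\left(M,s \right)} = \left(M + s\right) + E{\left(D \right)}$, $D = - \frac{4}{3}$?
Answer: $\sqrt{115} \approx 10.724$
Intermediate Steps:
$D = - \frac{4}{3}$ ($D = \left(-4\right) \frac{1}{3} = - \frac{4}{3} \approx -1.3333$)
$E{\left(J \right)} = \frac{2 J}{1 + J}$
$o{\left(M,s \right)} = 8 + M + s$ ($o{\left(M,s \right)} = \left(M + s\right) + 2 \left(- \frac{4}{3}\right) \frac{1}{1 - \frac{4}{3}} = \left(M + s\right) + 2 \left(- \frac{4}{3}\right) \frac{1}{- \frac{1}{3}} = \left(M + s\right) + 2 \left(- \frac{4}{3}\right) \left(-3\right) = \left(M + s\right) + 8 = 8 + M + s$)
$\sqrt{\left(20 - -80\right) + o{\left(-6,13 \right)}} = \sqrt{\left(20 - -80\right) + \left(8 - 6 + 13\right)} = \sqrt{\left(20 + 80\right) + 15} = \sqrt{100 + 15} = \sqrt{115}$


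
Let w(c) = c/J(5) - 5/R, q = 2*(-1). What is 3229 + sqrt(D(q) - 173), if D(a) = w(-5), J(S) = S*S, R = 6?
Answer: 3229 + I*sqrt(156630)/30 ≈ 3229.0 + 13.192*I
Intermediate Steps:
J(S) = S**2
q = -2
w(c) = -5/6 + c/25 (w(c) = c/(5**2) - 5/6 = c/25 - 5*1/6 = c*(1/25) - 5/6 = c/25 - 5/6 = -5/6 + c/25)
D(a) = -31/30 (D(a) = -5/6 + (1/25)*(-5) = -5/6 - 1/5 = -31/30)
3229 + sqrt(D(q) - 173) = 3229 + sqrt(-31/30 - 173) = 3229 + sqrt(-5221/30) = 3229 + I*sqrt(156630)/30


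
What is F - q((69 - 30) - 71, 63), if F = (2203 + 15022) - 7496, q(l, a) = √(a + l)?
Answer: 9729 - √31 ≈ 9723.4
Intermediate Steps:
F = 9729 (F = 17225 - 7496 = 9729)
F - q((69 - 30) - 71, 63) = 9729 - √(63 + ((69 - 30) - 71)) = 9729 - √(63 + (39 - 71)) = 9729 - √(63 - 32) = 9729 - √31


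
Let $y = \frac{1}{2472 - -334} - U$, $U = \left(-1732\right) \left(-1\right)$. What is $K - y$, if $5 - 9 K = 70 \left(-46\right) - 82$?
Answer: $\frac{53019361}{25254} \approx 2099.4$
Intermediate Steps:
$U = 1732$
$K = \frac{3307}{9}$ ($K = \frac{5}{9} - \frac{70 \left(-46\right) - 82}{9} = \frac{5}{9} - \frac{-3220 - 82}{9} = \frac{5}{9} - - \frac{3302}{9} = \frac{5}{9} + \frac{3302}{9} = \frac{3307}{9} \approx 367.44$)
$y = - \frac{4859991}{2806}$ ($y = \frac{1}{2472 - -334} - 1732 = \frac{1}{2472 + 334} - 1732 = \frac{1}{2806} - 1732 = - \frac{4859991}{2806} \approx -1732.0$)
$K - y = \frac{3307}{9} - - \frac{4859991}{2806} = \frac{3307}{9} + \frac{4859991}{2806} = \frac{53019361}{25254}$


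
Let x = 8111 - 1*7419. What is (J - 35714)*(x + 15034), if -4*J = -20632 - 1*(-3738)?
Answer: -495219603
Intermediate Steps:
J = 8447/2 (J = -(-20632 - 1*(-3738))/4 = -(-20632 + 3738)/4 = -1/4*(-16894) = 8447/2 ≈ 4223.5)
x = 692 (x = 8111 - 7419 = 692)
(J - 35714)*(x + 15034) = (8447/2 - 35714)*(692 + 15034) = -62981/2*15726 = -495219603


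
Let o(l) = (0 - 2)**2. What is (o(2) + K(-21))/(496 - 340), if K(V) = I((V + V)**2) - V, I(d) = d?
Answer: 1789/156 ≈ 11.468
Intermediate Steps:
K(V) = -V + 4*V**2 (K(V) = (V + V)**2 - V = (2*V)**2 - V = 4*V**2 - V = -V + 4*V**2)
o(l) = 4 (o(l) = (-2)**2 = 4)
(o(2) + K(-21))/(496 - 340) = (4 - 21*(-1 + 4*(-21)))/(496 - 340) = (4 - 21*(-1 - 84))/156 = (4 - 21*(-85))*(1/156) = (4 + 1785)*(1/156) = 1789*(1/156) = 1789/156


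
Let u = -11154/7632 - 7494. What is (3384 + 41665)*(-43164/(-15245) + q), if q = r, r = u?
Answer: -6545366795229343/19391640 ≈ -3.3754e+8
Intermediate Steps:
u = -9534227/1272 (u = -11154*1/7632 - 7494 = -1859/1272 - 7494 = -9534227/1272 ≈ -7495.5)
r = -9534227/1272 ≈ -7495.5
q = -9534227/1272 ≈ -7495.5
(3384 + 41665)*(-43164/(-15245) + q) = (3384 + 41665)*(-43164/(-15245) - 9534227/1272) = 45049*(-43164*(-1/15245) - 9534227/1272) = 45049*(43164/15245 - 9534227/1272) = 45049*(-145294386007/19391640) = -6545366795229343/19391640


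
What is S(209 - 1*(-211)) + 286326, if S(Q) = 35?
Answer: 286361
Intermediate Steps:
S(209 - 1*(-211)) + 286326 = 35 + 286326 = 286361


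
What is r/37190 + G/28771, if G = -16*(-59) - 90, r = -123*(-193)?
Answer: 714755029/1069993490 ≈ 0.66800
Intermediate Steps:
r = 23739
G = 854 (G = 944 - 90 = 854)
r/37190 + G/28771 = 23739/37190 + 854/28771 = 714755029/1069993490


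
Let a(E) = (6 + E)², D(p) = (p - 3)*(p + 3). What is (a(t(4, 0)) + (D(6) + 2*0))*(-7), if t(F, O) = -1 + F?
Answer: -756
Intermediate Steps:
D(p) = (-3 + p)*(3 + p)
(a(t(4, 0)) + (D(6) + 2*0))*(-7) = ((6 + (-1 + 4))² + ((-9 + 6²) + 2*0))*(-7) = ((6 + 3)² + ((-9 + 36) + 0))*(-7) = (9² + (27 + 0))*(-7) = (81 + 27)*(-7) = 108*(-7) = -756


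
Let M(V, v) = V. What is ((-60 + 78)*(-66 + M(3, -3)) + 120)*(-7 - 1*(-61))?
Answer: -54756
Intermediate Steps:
((-60 + 78)*(-66 + M(3, -3)) + 120)*(-7 - 1*(-61)) = ((-60 + 78)*(-66 + 3) + 120)*(-7 - 1*(-61)) = (18*(-63) + 120)*(-7 + 61) = (-1134 + 120)*54 = -1014*54 = -54756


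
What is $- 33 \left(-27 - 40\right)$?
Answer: $2211$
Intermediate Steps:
$- 33 \left(-27 - 40\right) = \left(-33\right) \left(-67\right) = 2211$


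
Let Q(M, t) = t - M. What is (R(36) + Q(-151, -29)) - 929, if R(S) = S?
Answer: -771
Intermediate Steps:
(R(36) + Q(-151, -29)) - 929 = (36 + (-29 - 1*(-151))) - 929 = (36 + (-29 + 151)) - 929 = (36 + 122) - 929 = 158 - 929 = -771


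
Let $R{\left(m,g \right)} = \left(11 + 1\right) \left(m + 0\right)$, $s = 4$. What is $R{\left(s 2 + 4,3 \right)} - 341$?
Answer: $-197$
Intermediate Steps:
$R{\left(m,g \right)} = 12 m$
$R{\left(s 2 + 4,3 \right)} - 341 = 12 \left(4 \cdot 2 + 4\right) - 341 = 12 \left(8 + 4\right) - 341 = 12 \cdot 12 - 341 = 144 - 341 = -197$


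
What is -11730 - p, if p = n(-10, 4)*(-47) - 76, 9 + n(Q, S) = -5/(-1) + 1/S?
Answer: -47321/4 ≈ -11830.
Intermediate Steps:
n(Q, S) = -4 + 1/S (n(Q, S) = -9 + (-5/(-1) + 1/S) = -9 + (-5*(-1) + 1/S) = -9 + (5 + 1/S) = -4 + 1/S)
p = 401/4 (p = (-4 + 1/4)*(-47) - 76 = (-4 + ¼)*(-47) - 76 = -15/4*(-47) - 76 = 705/4 - 76 = 401/4 ≈ 100.25)
-11730 - p = -11730 - 1*401/4 = -11730 - 401/4 = -47321/4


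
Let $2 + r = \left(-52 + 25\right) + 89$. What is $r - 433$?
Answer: $-373$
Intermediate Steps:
$r = 60$ ($r = -2 + \left(\left(-52 + 25\right) + 89\right) = -2 + \left(-27 + 89\right) = -2 + 62 = 60$)
$r - 433 = 60 - 433 = -373$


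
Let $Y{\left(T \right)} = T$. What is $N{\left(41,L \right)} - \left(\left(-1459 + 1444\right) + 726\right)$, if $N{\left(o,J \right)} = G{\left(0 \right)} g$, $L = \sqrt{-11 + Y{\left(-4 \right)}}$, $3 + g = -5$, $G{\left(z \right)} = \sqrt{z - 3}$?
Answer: $-711 - 8 i \sqrt{3} \approx -711.0 - 13.856 i$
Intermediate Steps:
$G{\left(z \right)} = \sqrt{-3 + z}$
$g = -8$ ($g = -3 - 5 = -8$)
$L = i \sqrt{15}$ ($L = \sqrt{-11 - 4} = \sqrt{-15} = i \sqrt{15} \approx 3.873 i$)
$N{\left(o,J \right)} = - 8 i \sqrt{3}$ ($N{\left(o,J \right)} = \sqrt{-3 + 0} \left(-8\right) = \sqrt{-3} \left(-8\right) = i \sqrt{3} \left(-8\right) = - 8 i \sqrt{3}$)
$N{\left(41,L \right)} - \left(\left(-1459 + 1444\right) + 726\right) = - 8 i \sqrt{3} - \left(\left(-1459 + 1444\right) + 726\right) = - 8 i \sqrt{3} - \left(-15 + 726\right) = - 8 i \sqrt{3} - 711 = -711 - 8 i \sqrt{3}$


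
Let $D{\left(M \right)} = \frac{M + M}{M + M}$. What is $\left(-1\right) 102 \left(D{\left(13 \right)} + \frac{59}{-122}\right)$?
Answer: $- \frac{3213}{61} \approx -52.672$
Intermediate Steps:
$D{\left(M \right)} = 1$ ($D{\left(M \right)} = \frac{2 M}{2 M} = 2 M \frac{1}{2 M} = 1$)
$\left(-1\right) 102 \left(D{\left(13 \right)} + \frac{59}{-122}\right) = \left(-1\right) 102 \left(1 + \frac{59}{-122}\right) = - 102 \left(1 + 59 \left(- \frac{1}{122}\right)\right) = - 102 \left(1 - \frac{59}{122}\right) = \left(-102\right) \frac{63}{122} = - \frac{3213}{61}$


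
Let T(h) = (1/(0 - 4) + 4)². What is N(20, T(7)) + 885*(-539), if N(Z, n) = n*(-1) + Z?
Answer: -7632145/16 ≈ -4.7701e+5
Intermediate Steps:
T(h) = 225/16 (T(h) = (1/(-4) + 4)² = (-¼ + 4)² = (15/4)² = 225/16)
N(Z, n) = Z - n (N(Z, n) = -n + Z = Z - n)
N(20, T(7)) + 885*(-539) = (20 - 1*225/16) + 885*(-539) = (20 - 225/16) - 477015 = 95/16 - 477015 = -7632145/16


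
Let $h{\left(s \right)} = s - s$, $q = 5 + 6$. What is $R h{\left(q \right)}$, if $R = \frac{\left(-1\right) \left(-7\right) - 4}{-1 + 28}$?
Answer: $0$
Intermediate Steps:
$R = \frac{1}{9}$ ($R = \frac{7 - 4}{27} = 3 \cdot \frac{1}{27} = \frac{1}{9} \approx 0.11111$)
$q = 11$
$h{\left(s \right)} = 0$
$R h{\left(q \right)} = \frac{1}{9} \cdot 0 = 0$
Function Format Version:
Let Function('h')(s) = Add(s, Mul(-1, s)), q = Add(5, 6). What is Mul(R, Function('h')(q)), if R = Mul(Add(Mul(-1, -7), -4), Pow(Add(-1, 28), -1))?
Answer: 0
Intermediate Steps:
R = Rational(1, 9) (R = Mul(Add(7, -4), Pow(27, -1)) = Mul(3, Rational(1, 27)) = Rational(1, 9) ≈ 0.11111)
q = 11
Function('h')(s) = 0
Mul(R, Function('h')(q)) = Mul(Rational(1, 9), 0) = 0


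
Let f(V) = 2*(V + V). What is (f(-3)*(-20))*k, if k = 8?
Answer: 1920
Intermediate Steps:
f(V) = 4*V (f(V) = 2*(2*V) = 4*V)
(f(-3)*(-20))*k = ((4*(-3))*(-20))*8 = -12*(-20)*8 = 240*8 = 1920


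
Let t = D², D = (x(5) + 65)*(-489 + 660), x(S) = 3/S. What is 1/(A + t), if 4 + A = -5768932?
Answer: 25/3001640344 ≈ 8.3288e-9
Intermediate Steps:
A = -5768936 (A = -4 - 5768932 = -5768936)
D = 56088/5 (D = (3/5 + 65)*(-489 + 660) = (3*(⅕) + 65)*171 = (⅗ + 65)*171 = (328/5)*171 = 56088/5 ≈ 11218.)
t = 3145863744/25 (t = (56088/5)² = 3145863744/25 ≈ 1.2583e+8)
1/(A + t) = 1/(-5768936 + 3145863744/25) = 1/(3001640344/25) = 25/3001640344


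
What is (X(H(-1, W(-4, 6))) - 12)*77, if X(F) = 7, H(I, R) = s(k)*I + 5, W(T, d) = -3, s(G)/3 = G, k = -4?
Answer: -385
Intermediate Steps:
s(G) = 3*G
H(I, R) = 5 - 12*I (H(I, R) = (3*(-4))*I + 5 = -12*I + 5 = 5 - 12*I)
(X(H(-1, W(-4, 6))) - 12)*77 = (7 - 12)*77 = -5*77 = -385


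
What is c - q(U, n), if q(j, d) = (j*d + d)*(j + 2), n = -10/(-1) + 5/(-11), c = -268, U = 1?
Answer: -3578/11 ≈ -325.27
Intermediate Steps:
n = 105/11 (n = -10*(-1) + 5*(-1/11) = 10 - 5/11 = 105/11 ≈ 9.5455)
q(j, d) = (2 + j)*(d + d*j) (q(j, d) = (d*j + d)*(2 + j) = (d + d*j)*(2 + j) = (2 + j)*(d + d*j))
c - q(U, n) = -268 - 105*(2 + 1² + 3*1)/11 = -268 - 105*(2 + 1 + 3)/11 = -268 - 105*6/11 = -268 - 1*630/11 = -268 - 630/11 = -3578/11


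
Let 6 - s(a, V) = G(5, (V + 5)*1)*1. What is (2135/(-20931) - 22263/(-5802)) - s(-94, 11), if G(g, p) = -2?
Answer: -172644571/40480554 ≈ -4.2649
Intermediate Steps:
s(a, V) = 8 (s(a, V) = 6 - (-2) = 6 - 1*(-2) = 6 + 2 = 8)
(2135/(-20931) - 22263/(-5802)) - s(-94, 11) = (2135/(-20931) - 22263/(-5802)) - 1*8 = (2135*(-1/20931) - 22263*(-1/5802)) - 8 = (-2135/20931 + 7421/1934) - 8 = 151199861/40480554 - 8 = -172644571/40480554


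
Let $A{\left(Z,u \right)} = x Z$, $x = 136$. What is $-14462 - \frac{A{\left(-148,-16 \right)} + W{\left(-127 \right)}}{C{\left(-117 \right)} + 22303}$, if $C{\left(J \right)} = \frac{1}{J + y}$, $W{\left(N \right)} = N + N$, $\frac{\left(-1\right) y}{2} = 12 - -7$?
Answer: $- \frac{24995727079}{1728482} \approx -14461.0$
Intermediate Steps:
$y = -38$ ($y = - 2 \left(12 - -7\right) = - 2 \left(12 + 7\right) = \left(-2\right) 19 = -38$)
$W{\left(N \right)} = 2 N$
$C{\left(J \right)} = \frac{1}{-38 + J}$ ($C{\left(J \right)} = \frac{1}{J - 38} = \frac{1}{-38 + J}$)
$A{\left(Z,u \right)} = 136 Z$
$-14462 - \frac{A{\left(-148,-16 \right)} + W{\left(-127 \right)}}{C{\left(-117 \right)} + 22303} = -14462 - \frac{136 \left(-148\right) + 2 \left(-127\right)}{\frac{1}{-38 - 117} + 22303} = -14462 - \frac{-20128 - 254}{\frac{1}{-155} + 22303} = -14462 - - \frac{20382}{- \frac{1}{155} + 22303} = -14462 - - \frac{20382}{\frac{3456964}{155}} = -14462 - \left(-20382\right) \frac{155}{3456964} = -14462 - - \frac{1579605}{1728482} = -14462 + \frac{1579605}{1728482} = - \frac{24995727079}{1728482}$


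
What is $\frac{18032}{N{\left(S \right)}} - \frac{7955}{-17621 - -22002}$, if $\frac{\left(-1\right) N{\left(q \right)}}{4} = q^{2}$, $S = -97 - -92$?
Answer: $- \frac{19948423}{109525} \approx -182.14$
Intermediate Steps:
$S = -5$ ($S = -97 + 92 = -5$)
$N{\left(q \right)} = - 4 q^{2}$
$\frac{18032}{N{\left(S \right)}} - \frac{7955}{-17621 - -22002} = \frac{18032}{\left(-4\right) \left(-5\right)^{2}} - \frac{7955}{-17621 - -22002} = \frac{18032}{\left(-4\right) 25} - \frac{7955}{-17621 + 22002} = \frac{18032}{-100} - \frac{7955}{4381} = 18032 \left(- \frac{1}{100}\right) - \frac{7955}{4381} = - \frac{4508}{25} - \frac{7955}{4381} = - \frac{19948423}{109525}$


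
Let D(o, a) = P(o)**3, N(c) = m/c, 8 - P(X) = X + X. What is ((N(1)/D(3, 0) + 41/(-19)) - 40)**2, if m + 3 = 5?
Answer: 10144225/5776 ≈ 1756.3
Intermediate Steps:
P(X) = 8 - 2*X (P(X) = 8 - (X + X) = 8 - 2*X)
m = 2 (m = -3 + 5 = 2)
N(c) = 2/c
D(o, a) = (8 - 2*o)**3
((N(1)/D(3, 0) + 41/(-19)) - 40)**2 = (((2/1)/((-8*(-4 + 3)**3)) + 41/(-19)) - 40)**2 = (((2*1)/((-8*(-1)**3)) + 41*(-1/19)) - 40)**2 = ((2/((-8*(-1))) - 41/19) - 40)**2 = ((2/8 - 41/19) - 40)**2 = ((2*(1/8) - 41/19) - 40)**2 = ((1/4 - 41/19) - 40)**2 = (-145/76 - 40)**2 = (-3185/76)**2 = 10144225/5776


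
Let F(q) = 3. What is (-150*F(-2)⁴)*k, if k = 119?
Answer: -1445850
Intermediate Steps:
(-150*F(-2)⁴)*k = -150*3⁴*119 = -150*81*119 = -12150*119 = -1445850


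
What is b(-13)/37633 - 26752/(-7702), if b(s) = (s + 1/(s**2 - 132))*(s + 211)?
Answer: 18259024256/5362213271 ≈ 3.4051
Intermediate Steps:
b(s) = (211 + s)*(s + 1/(-132 + s**2)) (b(s) = (s + 1/(-132 + s**2))*(211 + s) = (211 + s)*(s + 1/(-132 + s**2)))
b(-13)/37633 - 26752/(-7702) = ((211 + (-13)**4 - 27851*(-13) - 132*(-13)**2 + 211*(-13)**3)/(-132 + (-13)**2))/37633 - 26752/(-7702) = ((211 + 28561 + 362063 - 132*169 + 211*(-2197))/(-132 + 169))*(1/37633) - 26752*(-1/7702) = ((211 + 28561 + 362063 - 22308 - 463567)/37)*(1/37633) + 13376/3851 = ((1/37)*(-95040))*(1/37633) + 13376/3851 = -95040/37*1/37633 + 13376/3851 = -95040/1392421 + 13376/3851 = 18259024256/5362213271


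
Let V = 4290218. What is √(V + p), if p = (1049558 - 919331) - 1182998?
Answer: √3237447 ≈ 1799.3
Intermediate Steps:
p = -1052771 (p = 130227 - 1182998 = -1052771)
√(V + p) = √(4290218 - 1052771) = √3237447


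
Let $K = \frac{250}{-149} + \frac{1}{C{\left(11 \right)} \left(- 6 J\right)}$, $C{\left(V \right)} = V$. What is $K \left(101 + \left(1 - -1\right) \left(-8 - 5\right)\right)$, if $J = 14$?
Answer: $- \frac{5778725}{45892} \approx -125.92$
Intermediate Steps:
$K = - \frac{231149}{137676}$ ($K = \frac{250}{-149} + \frac{1}{11 \left(\left(-6\right) 14\right)} = 250 \left(- \frac{1}{149}\right) + \frac{1}{11 \left(-84\right)} = - \frac{250}{149} + \frac{1}{11} \left(- \frac{1}{84}\right) = - \frac{250}{149} - \frac{1}{924} = - \frac{231149}{137676} \approx -1.6789$)
$K \left(101 + \left(1 - -1\right) \left(-8 - 5\right)\right) = - \frac{231149 \left(101 + \left(1 - -1\right) \left(-8 - 5\right)\right)}{137676} = - \frac{231149 \left(101 + \left(1 + 1\right) \left(-13\right)\right)}{137676} = - \frac{231149 \left(101 + 2 \left(-13\right)\right)}{137676} = - \frac{231149 \left(101 - 26\right)}{137676} = \left(- \frac{231149}{137676}\right) 75 = - \frac{5778725}{45892}$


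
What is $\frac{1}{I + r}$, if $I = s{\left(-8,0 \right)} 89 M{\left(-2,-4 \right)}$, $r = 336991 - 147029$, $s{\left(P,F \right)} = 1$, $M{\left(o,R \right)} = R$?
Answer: $\frac{1}{189606} \approx 5.2741 \cdot 10^{-6}$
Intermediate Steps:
$r = 189962$
$I = -356$ ($I = 1 \cdot 89 \left(-4\right) = 89 \left(-4\right) = -356$)
$\frac{1}{I + r} = \frac{1}{-356 + 189962} = \frac{1}{189606}$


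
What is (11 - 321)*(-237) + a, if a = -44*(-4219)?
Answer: 259106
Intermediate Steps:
a = 185636
(11 - 321)*(-237) + a = (11 - 321)*(-237) + 185636 = -310*(-237) + 185636 = 73470 + 185636 = 259106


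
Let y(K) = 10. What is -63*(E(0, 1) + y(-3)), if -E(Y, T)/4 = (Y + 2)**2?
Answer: 378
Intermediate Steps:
E(Y, T) = -4*(2 + Y)**2 (E(Y, T) = -4*(Y + 2)**2 = -4*(2 + Y)**2)
-63*(E(0, 1) + y(-3)) = -63*(-4*(2 + 0)**2 + 10) = -63*(-4*2**2 + 10) = -63*(-4*4 + 10) = -63*(-16 + 10) = -63*(-6) = 378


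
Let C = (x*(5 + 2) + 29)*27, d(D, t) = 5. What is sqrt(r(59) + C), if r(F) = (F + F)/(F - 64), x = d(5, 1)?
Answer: sqrt(42610)/5 ≈ 41.284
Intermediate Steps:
x = 5
C = 1728 (C = (5*(5 + 2) + 29)*27 = (5*7 + 29)*27 = (35 + 29)*27 = 64*27 = 1728)
r(F) = 2*F/(-64 + F) (r(F) = (2*F)/(-64 + F) = 2*F/(-64 + F))
sqrt(r(59) + C) = sqrt(2*59/(-64 + 59) + 1728) = sqrt(2*59/(-5) + 1728) = sqrt(2*59*(-1/5) + 1728) = sqrt(-118/5 + 1728) = sqrt(8522/5) = sqrt(42610)/5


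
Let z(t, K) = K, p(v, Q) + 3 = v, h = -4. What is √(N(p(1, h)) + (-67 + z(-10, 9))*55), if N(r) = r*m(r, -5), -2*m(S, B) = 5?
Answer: 7*I*√65 ≈ 56.436*I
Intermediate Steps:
p(v, Q) = -3 + v
m(S, B) = -5/2 (m(S, B) = -½*5 = -5/2)
N(r) = -5*r/2 (N(r) = r*(-5/2) = -5*r/2)
√(N(p(1, h)) + (-67 + z(-10, 9))*55) = √(-5*(-3 + 1)/2 + (-67 + 9)*55) = √(-5/2*(-2) - 58*55) = √(5 - 3190) = √(-3185) = 7*I*√65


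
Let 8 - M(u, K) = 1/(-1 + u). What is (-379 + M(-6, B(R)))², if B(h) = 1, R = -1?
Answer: 6739216/49 ≈ 1.3754e+5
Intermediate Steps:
M(u, K) = 8 - 1/(-1 + u)
(-379 + M(-6, B(R)))² = (-379 + (-9 + 8*(-6))/(-1 - 6))² = (-379 + (-9 - 48)/(-7))² = (-379 - ⅐*(-57))² = (-379 + 57/7)² = (-2596/7)² = 6739216/49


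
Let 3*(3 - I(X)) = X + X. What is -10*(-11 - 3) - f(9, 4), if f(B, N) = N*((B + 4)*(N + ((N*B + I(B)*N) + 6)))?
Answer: -1628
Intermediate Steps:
I(X) = 3 - 2*X/3 (I(X) = 3 - (X + X)/3 = 3 - 2*X/3)
f(B, N) = N*(4 + B)*(6 + N + B*N + N*(3 - 2*B/3)) (f(B, N) = N*((B + 4)*(N + ((N*B + (3 - 2*B/3)*N) + 6))) = N*((4 + B)*(N + ((B*N + N*(3 - 2*B/3)) + 6))) = N*((4 + B)*(N + (6 + B*N + N*(3 - 2*B/3)))) = N*((4 + B)*(6 + N + B*N + N*(3 - 2*B/3))) = N*(4 + B)*(6 + N + B*N + N*(3 - 2*B/3)))
-10*(-11 - 3) - f(9, 4) = -10*(-11 - 3) - 4*(72 + 18*9 + 48*4 + 4*9² + 16*9*4)/3 = -10*(-14) - 4*(72 + 162 + 192 + 4*81 + 576)/3 = 140 - 4*(72 + 162 + 192 + 324 + 576)/3 = 140 - 4*1326/3 = 140 - 1*1768 = 140 - 1768 = -1628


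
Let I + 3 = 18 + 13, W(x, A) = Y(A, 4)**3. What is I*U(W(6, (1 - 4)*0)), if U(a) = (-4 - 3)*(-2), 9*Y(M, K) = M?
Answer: 392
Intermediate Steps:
Y(M, K) = M/9
W(x, A) = A**3/729 (W(x, A) = (A/9)**3 = A**3/729)
I = 28 (I = -3 + (18 + 13) = -3 + 31 = 28)
U(a) = 14 (U(a) = -7*(-2) = 14)
I*U(W(6, (1 - 4)*0)) = 28*14 = 392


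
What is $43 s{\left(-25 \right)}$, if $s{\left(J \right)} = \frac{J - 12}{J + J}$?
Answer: $\frac{1591}{50} \approx 31.82$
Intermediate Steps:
$s{\left(J \right)} = \frac{-12 + J}{2 J}$
$43 s{\left(-25 \right)} = 43 \frac{-12 - 25}{2 \left(-25\right)} = 43 \cdot \frac{1}{2} \left(- \frac{1}{25}\right) \left(-37\right) = 43 \cdot \frac{37}{50} = \frac{1591}{50}$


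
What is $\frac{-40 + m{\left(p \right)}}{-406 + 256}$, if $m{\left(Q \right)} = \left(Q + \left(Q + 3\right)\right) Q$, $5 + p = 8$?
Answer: $\frac{13}{150} \approx 0.086667$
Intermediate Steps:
$p = 3$ ($p = -5 + 8 = 3$)
$m{\left(Q \right)} = Q \left(3 + 2 Q\right)$ ($m{\left(Q \right)} = \left(Q + \left(3 + Q\right)\right) Q = \left(3 + 2 Q\right) Q = Q \left(3 + 2 Q\right)$)
$\frac{-40 + m{\left(p \right)}}{-406 + 256} = \frac{-40 + 3 \left(3 + 2 \cdot 3\right)}{-406 + 256} = \frac{-40 + 3 \left(3 + 6\right)}{-150} = \left(-40 + 3 \cdot 9\right) \left(- \frac{1}{150}\right) = \left(-40 + 27\right) \left(- \frac{1}{150}\right) = \left(-13\right) \left(- \frac{1}{150}\right) = \frac{13}{150}$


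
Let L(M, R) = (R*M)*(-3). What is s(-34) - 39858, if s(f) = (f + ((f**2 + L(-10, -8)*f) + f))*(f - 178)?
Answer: -2000434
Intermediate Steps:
L(M, R) = -3*M*R (L(M, R) = (M*R)*(-3) = -3*M*R)
s(f) = (-178 + f)*(f**2 - 238*f) (s(f) = (f + ((f**2 + (-3*(-10)*(-8))*f) + f))*(f - 178) = (f + ((f**2 - 240*f) + f))*(-178 + f) = (f + (f**2 - 239*f))*(-178 + f) = (f**2 - 238*f)*(-178 + f) = (-178 + f)*(f**2 - 238*f))
s(-34) - 39858 = -34*(42364 + (-34)**2 - 416*(-34)) - 39858 = -34*(42364 + 1156 + 14144) - 39858 = -34*57664 - 39858 = -1960576 - 39858 = -2000434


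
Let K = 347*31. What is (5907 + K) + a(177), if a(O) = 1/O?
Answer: 2949529/177 ≈ 16664.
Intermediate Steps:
K = 10757
(5907 + K) + a(177) = (5907 + 10757) + 1/177 = 16664 + 1/177 = 2949529/177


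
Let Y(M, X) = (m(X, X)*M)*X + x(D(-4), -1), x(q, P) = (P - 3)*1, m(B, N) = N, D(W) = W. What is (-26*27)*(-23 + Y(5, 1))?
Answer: 15444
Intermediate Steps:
x(q, P) = -3 + P (x(q, P) = (-3 + P)*1 = -3 + P)
Y(M, X) = -4 + M*X² (Y(M, X) = (X*M)*X + (-3 - 1) = (M*X)*X - 4 = M*X² - 4 = -4 + M*X²)
(-26*27)*(-23 + Y(5, 1)) = (-26*27)*(-23 + (-4 + 5*1²)) = -702*(-23 + (-4 + 5*1)) = -702*(-23 + (-4 + 5)) = -702*(-23 + 1) = -702*(-22) = 15444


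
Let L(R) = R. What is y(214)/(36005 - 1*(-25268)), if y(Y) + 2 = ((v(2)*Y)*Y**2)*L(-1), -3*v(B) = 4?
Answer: 39201370/183819 ≈ 213.26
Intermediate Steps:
v(B) = -4/3 (v(B) = -1/3*4 = -4/3)
y(Y) = -2 + 4*Y**3/3 (y(Y) = -2 + ((-4*Y/3)*Y**2)*(-1) = -2 - 4*Y**3/3*(-1) = -2 + 4*Y**3/3)
y(214)/(36005 - 1*(-25268)) = (-2 + (4/3)*214**3)/(36005 - 1*(-25268)) = (-2 + (4/3)*9800344)/(36005 + 25268) = (-2 + 39201376/3)/61273 = (39201370/3)*(1/61273) = 39201370/183819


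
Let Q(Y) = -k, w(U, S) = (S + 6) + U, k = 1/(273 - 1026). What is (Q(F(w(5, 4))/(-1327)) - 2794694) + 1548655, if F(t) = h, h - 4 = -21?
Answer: -938267366/753 ≈ -1.2460e+6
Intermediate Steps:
k = -1/753 (k = 1/(-753) = -1/753 ≈ -0.0013280)
h = -17 (h = 4 - 21 = -17)
w(U, S) = 6 + S + U (w(U, S) = (6 + S) + U = 6 + S + U)
F(t) = -17
Q(Y) = 1/753 (Q(Y) = -1*(-1/753) = 1/753)
(Q(F(w(5, 4))/(-1327)) - 2794694) + 1548655 = (1/753 - 2794694) + 1548655 = -2104404581/753 + 1548655 = -938267366/753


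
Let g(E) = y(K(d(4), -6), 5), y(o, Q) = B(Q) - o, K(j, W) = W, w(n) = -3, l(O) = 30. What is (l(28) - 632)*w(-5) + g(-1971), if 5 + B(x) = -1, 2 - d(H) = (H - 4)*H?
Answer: 1806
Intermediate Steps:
d(H) = 2 - H*(-4 + H) (d(H) = 2 - (H - 4)*H = 2 - (-4 + H)*H = 2 - H*(-4 + H))
B(x) = -6 (B(x) = -5 - 1 = -6)
y(o, Q) = -6 - o
g(E) = 0 (g(E) = -6 - 1*(-6) = -6 + 6 = 0)
(l(28) - 632)*w(-5) + g(-1971) = (30 - 632)*(-3) + 0 = -602*(-3) + 0 = 1806 + 0 = 1806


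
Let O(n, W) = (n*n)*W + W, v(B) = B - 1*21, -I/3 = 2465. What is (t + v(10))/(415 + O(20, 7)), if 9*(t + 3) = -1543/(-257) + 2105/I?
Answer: -22859539/5511113397 ≈ -0.0041479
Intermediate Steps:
I = -7395 (I = -3*2465 = -7395)
v(B) = -21 + B (v(B) = B - 21 = -21 + B)
t = -8088881/3420927 (t = -3 + (-1543/(-257) + 2105/(-7395))/9 = -3 + (-1543*(-1/257) + 2105*(-1/7395))/9 = -3 + (1543/257 - 421/1479)/9 = -3 + (1/9)*(2173900/380103) = -3 + 2173900/3420927 = -8088881/3420927 ≈ -2.3645)
O(n, W) = W + W*n**2 (O(n, W) = n**2*W + W = W*n**2 + W = W + W*n**2)
(t + v(10))/(415 + O(20, 7)) = (-8088881/3420927 + (-21 + 10))/(415 + 7*(1 + 20**2)) = (-8088881/3420927 - 11)/(415 + 7*(1 + 400)) = -45719078/(3420927*(415 + 7*401)) = -45719078/(3420927*(415 + 2807)) = -45719078/3420927/3222 = -45719078/3420927*1/3222 = -22859539/5511113397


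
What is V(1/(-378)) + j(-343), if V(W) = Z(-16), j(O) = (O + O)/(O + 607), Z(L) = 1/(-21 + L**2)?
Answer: -80473/31020 ≈ -2.5942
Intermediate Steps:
j(O) = 2*O/(607 + O) (j(O) = (2*O)/(607 + O) = 2*O/(607 + O))
V(W) = 1/235 (V(W) = 1/(-21 + (-16)**2) = 1/(-21 + 256) = 1/235)
V(1/(-378)) + j(-343) = 1/235 + 2*(-343)/(607 - 343) = 1/235 + 2*(-343)/264 = 1/235 + 2*(-343)*(1/264) = 1/235 - 343/132 = -80473/31020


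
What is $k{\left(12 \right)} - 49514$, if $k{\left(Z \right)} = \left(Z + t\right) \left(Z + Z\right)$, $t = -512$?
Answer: $-61514$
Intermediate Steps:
$k{\left(Z \right)} = 2 Z \left(-512 + Z\right)$ ($k{\left(Z \right)} = \left(Z - 512\right) \left(Z + Z\right) = \left(-512 + Z\right) 2 Z = 2 Z \left(-512 + Z\right)$)
$k{\left(12 \right)} - 49514 = 2 \cdot 12 \left(-512 + 12\right) - 49514 = 2 \cdot 12 \left(-500\right) - 49514 = -12000 - 49514 = -61514$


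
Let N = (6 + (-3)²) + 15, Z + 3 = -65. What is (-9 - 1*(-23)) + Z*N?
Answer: -2026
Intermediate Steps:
Z = -68 (Z = -3 - 65 = -68)
N = 30 (N = (6 + 9) + 15 = 15 + 15 = 30)
(-9 - 1*(-23)) + Z*N = (-9 - 1*(-23)) - 68*30 = (-9 + 23) - 2040 = 14 - 2040 = -2026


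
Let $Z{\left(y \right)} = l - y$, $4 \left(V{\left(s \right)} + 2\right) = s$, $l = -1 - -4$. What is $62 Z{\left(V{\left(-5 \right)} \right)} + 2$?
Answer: $\frac{779}{2} \approx 389.5$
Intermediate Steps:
$l = 3$ ($l = -1 + 4 = 3$)
$V{\left(s \right)} = -2 + \frac{s}{4}$
$Z{\left(y \right)} = 3 - y$
$62 Z{\left(V{\left(-5 \right)} \right)} + 2 = 62 \left(3 - \left(-2 + \frac{1}{4} \left(-5\right)\right)\right) + 2 = 62 \left(3 - \left(-2 - \frac{5}{4}\right)\right) + 2 = 62 \left(3 - - \frac{13}{4}\right) + 2 = 62 \left(3 + \frac{13}{4}\right) + 2 = 62 \cdot \frac{25}{4} + 2 = \frac{775}{2} + 2 = \frac{779}{2}$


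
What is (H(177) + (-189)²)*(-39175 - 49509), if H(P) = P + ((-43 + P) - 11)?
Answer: -3194486364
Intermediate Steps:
H(P) = -54 + 2*P (H(P) = P + (-54 + P) = -54 + 2*P)
(H(177) + (-189)²)*(-39175 - 49509) = ((-54 + 2*177) + (-189)²)*(-39175 - 49509) = ((-54 + 354) + 35721)*(-88684) = (300 + 35721)*(-88684) = 36021*(-88684) = -3194486364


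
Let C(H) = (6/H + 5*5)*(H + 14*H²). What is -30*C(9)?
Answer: -880110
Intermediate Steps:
C(H) = (25 + 6/H)*(H + 14*H²) (C(H) = (6/H + 25)*(H + 14*H²) = (25 + 6/H)*(H + 14*H²))
-30*C(9) = -30*(6 + 109*9 + 350*9²) = -30*(6 + 981 + 350*81) = -30*(6 + 981 + 28350) = -30*29337 = -880110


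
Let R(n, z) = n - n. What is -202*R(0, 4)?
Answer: 0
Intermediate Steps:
R(n, z) = 0
-202*R(0, 4) = -202*0 = 0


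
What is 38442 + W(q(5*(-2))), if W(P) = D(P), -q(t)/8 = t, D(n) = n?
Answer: 38522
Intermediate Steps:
q(t) = -8*t
W(P) = P
38442 + W(q(5*(-2))) = 38442 - 40*(-2) = 38442 - 8*(-10) = 38442 + 80 = 38522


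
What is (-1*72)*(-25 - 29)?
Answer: 3888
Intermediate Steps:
(-1*72)*(-25 - 29) = -72*(-54) = 3888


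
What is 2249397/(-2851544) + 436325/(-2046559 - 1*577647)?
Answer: -3573540519791/3741519437032 ≈ -0.95510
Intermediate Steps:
2249397/(-2851544) + 436325/(-2046559 - 1*577647) = 2249397*(-1/2851544) + 436325/(-2046559 - 577647) = -2249397/2851544 + 436325/(-2624206) = -2249397/2851544 + 436325*(-1/2624206) = -2249397/2851544 - 436325/2624206 = -3573540519791/3741519437032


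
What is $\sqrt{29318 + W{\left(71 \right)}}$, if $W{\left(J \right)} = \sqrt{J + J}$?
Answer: $\sqrt{29318 + \sqrt{142}} \approx 171.26$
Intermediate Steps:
$W{\left(J \right)} = \sqrt{2} \sqrt{J}$ ($W{\left(J \right)} = \sqrt{2 J} = \sqrt{2} \sqrt{J}$)
$\sqrt{29318 + W{\left(71 \right)}} = \sqrt{29318 + \sqrt{2} \sqrt{71}} = \sqrt{29318 + \sqrt{142}}$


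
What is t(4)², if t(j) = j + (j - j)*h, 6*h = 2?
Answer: 16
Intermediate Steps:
h = ⅓ (h = (⅙)*2 = ⅓ ≈ 0.33333)
t(j) = j (t(j) = j + (j - j)*(⅓) = j + 0*(⅓) = j + 0 = j)
t(4)² = 4² = 16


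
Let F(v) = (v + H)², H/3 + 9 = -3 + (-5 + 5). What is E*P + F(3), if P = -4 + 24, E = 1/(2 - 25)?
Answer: 25027/23 ≈ 1088.1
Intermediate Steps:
H = -36 (H = -27 + 3*(-3 + (-5 + 5)) = -27 + 3*(-3 + 0) = -27 + 3*(-3) = -27 - 9 = -36)
F(v) = (-36 + v)² (F(v) = (v - 36)² = (-36 + v)²)
E = -1/23 (E = 1/(-23) = -1/23 ≈ -0.043478)
P = 20
E*P + F(3) = -1/23*20 + (-36 + 3)² = -20/23 + (-33)² = -20/23 + 1089 = 25027/23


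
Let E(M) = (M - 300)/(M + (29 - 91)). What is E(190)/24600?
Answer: -11/314880 ≈ -3.4934e-5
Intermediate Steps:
E(M) = (-300 + M)/(-62 + M) (E(M) = (-300 + M)/(M - 62) = (-300 + M)/(-62 + M))
E(190)/24600 = ((-300 + 190)/(-62 + 190))/24600 = (-110/128)*(1/24600) = ((1/128)*(-110))*(1/24600) = -55/64*1/24600 = -11/314880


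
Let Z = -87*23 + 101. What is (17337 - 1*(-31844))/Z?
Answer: -49181/1900 ≈ -25.885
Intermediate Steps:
Z = -1900 (Z = -2001 + 101 = -1900)
(17337 - 1*(-31844))/Z = (17337 - 1*(-31844))/(-1900) = (17337 + 31844)*(-1/1900) = 49181*(-1/1900) = -49181/1900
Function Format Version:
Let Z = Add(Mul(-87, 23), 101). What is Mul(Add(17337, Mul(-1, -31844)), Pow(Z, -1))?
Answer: Rational(-49181, 1900) ≈ -25.885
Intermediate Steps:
Z = -1900 (Z = Add(-2001, 101) = -1900)
Mul(Add(17337, Mul(-1, -31844)), Pow(Z, -1)) = Mul(Add(17337, Mul(-1, -31844)), Pow(-1900, -1)) = Mul(Add(17337, 31844), Rational(-1, 1900)) = Mul(49181, Rational(-1, 1900)) = Rational(-49181, 1900)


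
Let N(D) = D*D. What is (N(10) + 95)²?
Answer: 38025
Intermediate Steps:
N(D) = D²
(N(10) + 95)² = (10² + 95)² = (100 + 95)² = 195² = 38025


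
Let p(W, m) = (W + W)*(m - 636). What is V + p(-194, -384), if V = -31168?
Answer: 364592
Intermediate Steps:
p(W, m) = 2*W*(-636 + m) (p(W, m) = (2*W)*(-636 + m) = 2*W*(-636 + m))
V + p(-194, -384) = -31168 + 2*(-194)*(-636 - 384) = -31168 + 2*(-194)*(-1020) = -31168 + 395760 = 364592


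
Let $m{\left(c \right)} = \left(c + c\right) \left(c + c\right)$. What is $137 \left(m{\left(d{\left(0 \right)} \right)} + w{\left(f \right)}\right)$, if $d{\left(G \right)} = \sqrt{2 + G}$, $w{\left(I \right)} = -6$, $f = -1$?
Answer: $274$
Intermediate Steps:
$m{\left(c \right)} = 4 c^{2}$ ($m{\left(c \right)} = 2 c 2 c = 4 c^{2}$)
$137 \left(m{\left(d{\left(0 \right)} \right)} + w{\left(f \right)}\right) = 137 \left(4 \left(\sqrt{2 + 0}\right)^{2} - 6\right) = 137 \left(4 \left(\sqrt{2}\right)^{2} - 6\right) = 137 \left(4 \cdot 2 - 6\right) = 137 \left(8 - 6\right) = 137 \cdot 2 = 274$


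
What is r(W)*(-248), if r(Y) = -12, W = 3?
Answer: 2976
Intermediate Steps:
r(W)*(-248) = -12*(-248) = 2976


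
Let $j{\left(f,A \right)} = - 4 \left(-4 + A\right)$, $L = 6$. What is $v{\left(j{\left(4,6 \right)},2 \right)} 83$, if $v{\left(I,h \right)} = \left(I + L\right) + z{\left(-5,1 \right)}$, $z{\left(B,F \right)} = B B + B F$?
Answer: $1494$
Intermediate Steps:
$z{\left(B,F \right)} = B^{2} + B F$
$j{\left(f,A \right)} = 16 - 4 A$
$v{\left(I,h \right)} = 26 + I$ ($v{\left(I,h \right)} = \left(I + 6\right) - 5 \left(-5 + 1\right) = \left(6 + I\right) - -20 = \left(6 + I\right) + 20 = 26 + I$)
$v{\left(j{\left(4,6 \right)},2 \right)} 83 = \left(26 + \left(16 - 24\right)\right) 83 = \left(26 - 8\right) 83 = 18 \cdot 83 = 1494$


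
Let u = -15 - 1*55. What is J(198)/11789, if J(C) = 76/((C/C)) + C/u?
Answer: 2561/412615 ≈ 0.0062068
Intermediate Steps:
u = -70 (u = -15 - 55 = -70)
J(C) = 76 - C/70 (J(C) = 76/((C/C)) + C/(-70) = 76/1 + C*(-1/70) = 76*1 - C/70 = 76 - C/70)
J(198)/11789 = (76 - 1/70*198)/11789 = (76 - 99/35)*(1/11789) = (2561/35)*(1/11789) = 2561/412615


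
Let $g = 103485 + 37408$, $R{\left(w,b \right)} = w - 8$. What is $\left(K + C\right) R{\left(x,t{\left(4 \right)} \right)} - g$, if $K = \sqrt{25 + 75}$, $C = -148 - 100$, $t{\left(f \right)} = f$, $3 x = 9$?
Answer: $-139703$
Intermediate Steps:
$x = 3$ ($x = \frac{1}{3} \cdot 9 = 3$)
$C = -248$ ($C = -148 - 100 = -248$)
$R{\left(w,b \right)} = -8 + w$ ($R{\left(w,b \right)} = w - 8 = -8 + w$)
$K = 10$ ($K = \sqrt{100} = 10$)
$g = 140893$
$\left(K + C\right) R{\left(x,t{\left(4 \right)} \right)} - g = \left(10 - 248\right) \left(-8 + 3\right) - 140893 = \left(-238\right) \left(-5\right) - 140893 = 1190 - 140893 = -139703$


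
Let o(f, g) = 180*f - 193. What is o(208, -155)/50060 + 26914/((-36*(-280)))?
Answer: 8613823/2523024 ≈ 3.4141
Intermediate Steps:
o(f, g) = -193 + 180*f
o(208, -155)/50060 + 26914/((-36*(-280))) = (-193 + 180*208)/50060 + 26914/((-36*(-280))) = (-193 + 37440)*(1/50060) + 26914/10080 = 37247*(1/50060) + 26914*(1/10080) = 37247/50060 + 13457/5040 = 8613823/2523024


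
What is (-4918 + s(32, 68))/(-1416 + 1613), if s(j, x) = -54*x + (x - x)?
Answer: -8590/197 ≈ -43.604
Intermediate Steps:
s(j, x) = -54*x (s(j, x) = -54*x + 0 = -54*x)
(-4918 + s(32, 68))/(-1416 + 1613) = (-4918 - 54*68)/(-1416 + 1613) = (-4918 - 3672)/197 = -8590*1/197 = -8590/197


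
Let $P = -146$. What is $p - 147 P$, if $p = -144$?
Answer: $21318$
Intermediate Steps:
$p - 147 P = -144 - -21462 = -144 + 21462 = 21318$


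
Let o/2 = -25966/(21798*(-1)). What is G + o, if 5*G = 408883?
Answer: 4456545647/54495 ≈ 81779.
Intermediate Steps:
G = 408883/5 (G = (⅕)*408883 = 408883/5 ≈ 81777.)
o = 25966/10899 (o = 2*(-25966/(21798*(-1))) = 2*(-25966/(-21798)) = 2*(-25966*(-1/21798)) = 2*(12983/10899) = 25966/10899 ≈ 2.3824)
G + o = 408883/5 + 25966/10899 = 4456545647/54495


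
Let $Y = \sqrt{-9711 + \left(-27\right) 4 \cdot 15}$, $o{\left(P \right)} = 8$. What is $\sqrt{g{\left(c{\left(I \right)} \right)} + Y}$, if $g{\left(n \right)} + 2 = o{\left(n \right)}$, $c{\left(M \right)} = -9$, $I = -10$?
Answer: $\sqrt{6 + 3 i \sqrt{1259}} \approx 7.5039 + 7.0928 i$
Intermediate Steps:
$g{\left(n \right)} = 6$ ($g{\left(n \right)} = -2 + 8 = 6$)
$Y = 3 i \sqrt{1259}$ ($Y = \sqrt{-9711 - 1620} = \sqrt{-11331} = 3 i \sqrt{1259} \approx 106.45 i$)
$\sqrt{g{\left(c{\left(I \right)} \right)} + Y} = \sqrt{6 + 3 i \sqrt{1259}}$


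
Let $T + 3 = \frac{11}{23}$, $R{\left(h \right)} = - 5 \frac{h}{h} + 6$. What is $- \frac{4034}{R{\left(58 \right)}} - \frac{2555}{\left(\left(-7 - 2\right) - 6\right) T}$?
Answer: $- \frac{713669}{174} \approx -4101.5$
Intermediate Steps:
$R{\left(h \right)} = 1$ ($R{\left(h \right)} = \left(-5\right) 1 + 6 = -5 + 6 = 1$)
$T = - \frac{58}{23}$ ($T = -3 + \frac{11}{23} = - \frac{58}{23} \approx -2.5217$)
$- \frac{4034}{R{\left(58 \right)}} - \frac{2555}{\left(\left(-7 - 2\right) - 6\right) T} = - \frac{4034}{1} - \frac{2555}{\left(\left(-7 - 2\right) - 6\right) \left(- \frac{58}{23}\right)} = \left(-4034\right) 1 - \frac{2555}{\left(-9 - 6\right) \left(- \frac{58}{23}\right)} = -4034 - \frac{2555}{\left(-15\right) \left(- \frac{58}{23}\right)} = -4034 - \frac{2555}{\frac{870}{23}} = -4034 - \frac{11753}{174} = - \frac{713669}{174}$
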